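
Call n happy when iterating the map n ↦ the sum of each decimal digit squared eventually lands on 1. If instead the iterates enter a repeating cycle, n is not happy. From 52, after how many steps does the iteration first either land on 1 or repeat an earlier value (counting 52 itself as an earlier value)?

52 → 29
29 → 85
85 → 89
89 → 145
145 → 42
42 → 20
20 → 4
4 → 16
16 → 37
37 → 58
58 → 89  — 89 repeats.
That took 11 steps.

11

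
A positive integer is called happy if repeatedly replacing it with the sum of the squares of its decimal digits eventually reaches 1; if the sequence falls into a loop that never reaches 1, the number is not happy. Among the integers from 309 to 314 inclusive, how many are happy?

2

309: 309 → 90 → 81 → 65 → 61 → 37 → 58 → 89 → 145 → 42 → 20 → 4 → 16 → 37  (repeats 37)
310: 310 → 10 → 1  (reaches 1)
311: 311 → 11 → 2 → 4 → 16 → 37 → 58 → 89 → 145 → 42 → 20 → 4  (repeats 4)
312: 312 → 14 → 17 → 50 → 25 → 29 → 85 → 89 → 145 → 42 → 20 → 4 → 16 → 37 → 58 → 89  (repeats 89)
313: 313 → 19 → 82 → 68 → 100 → 1  (reaches 1)
314: 314 → 26 → 40 → 16 → 37 → 58 → 89 → 145 → 42 → 20 → 4 → 16  (repeats 16)
happy: 310, 313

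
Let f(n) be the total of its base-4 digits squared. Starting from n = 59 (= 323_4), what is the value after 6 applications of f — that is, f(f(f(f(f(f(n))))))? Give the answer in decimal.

59 = (3,2,3)_4 → 3² + 2² + 3² = 9 + 4 + 9 = 22
22 = (1,1,2)_4 → 1² + 1² + 2² = 1 + 1 + 4 = 6
6 = (1,2)_4 → 1² + 2² = 1 + 4 = 5
5 = (1,1)_4 → 1² + 1² = 1 + 1 = 2
2 = (2)_4 → 2² = 4
4 = (1,0)_4 → 1² + 0² = 1 + 0 = 1

1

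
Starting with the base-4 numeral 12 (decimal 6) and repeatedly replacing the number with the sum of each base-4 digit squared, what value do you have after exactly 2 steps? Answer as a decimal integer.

2

6 = (1,2)_4 → 1² + 2² = 1 + 4 = 5
5 = (1,1)_4 → 1² + 1² = 1 + 1 = 2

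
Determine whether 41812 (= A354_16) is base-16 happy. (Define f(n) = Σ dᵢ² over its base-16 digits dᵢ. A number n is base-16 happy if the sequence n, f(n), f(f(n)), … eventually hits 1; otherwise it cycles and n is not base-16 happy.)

base-16 happy

41812 = (10,3,5,4)_16 → 10² + 3² + 5² + 4² = 150
150 = (9,6)_16 → 9² + 6² = 117
117 = (7,5)_16 → 7² + 5² = 74
74 = (4,10)_16 → 4² + 10² = 116
116 = (7,4)_16 → 7² + 4² = 65
65 = (4,1)_16 → 4² + 1² = 17
17 = (1,1)_16 → 1² + 1² = 2
2 = (2)_16 → 2² = 4
4 = (4)_16 → 4² = 16
16 = (1,0)_16 → 1² + 0² = 1  — reached 1.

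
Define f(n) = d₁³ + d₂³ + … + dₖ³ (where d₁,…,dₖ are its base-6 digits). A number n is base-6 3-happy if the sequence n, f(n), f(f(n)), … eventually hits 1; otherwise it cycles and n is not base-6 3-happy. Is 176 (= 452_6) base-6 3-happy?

176 = (4,5,2)_6 → 4³ + 5³ + 2³ = 64 + 125 + 8 = 197
197 = (5,2,5)_6 → 5³ + 2³ + 5³ = 125 + 8 + 125 = 258
258 = (1,1,1,0)_6 → 1³ + 1³ + 1³ + 0³ = 1 + 1 + 1 + 0 = 3
3 = (3)_6 → 3³ = 27
27 = (4,3)_6 → 4³ + 3³ = 64 + 27 = 91
91 = (2,3,1)_6 → 2³ + 3³ + 1³ = 8 + 27 + 1 = 36
36 = (1,0,0)_6 → 1³ + 0³ + 0³ = 1 + 0 + 0 = 1  — reached 1.

base-6 3-happy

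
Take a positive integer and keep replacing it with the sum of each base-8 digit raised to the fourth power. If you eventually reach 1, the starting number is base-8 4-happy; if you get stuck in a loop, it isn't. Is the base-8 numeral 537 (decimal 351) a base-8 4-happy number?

not base-8 4-happy

351 = (5,3,7)_8 → 3107
3107 = (6,0,4,3)_8 → 1633
1633 = (3,1,4,1)_8 → 339
339 = (5,2,3)_8 → 722
722 = (1,3,2,2)_8 → 114
114 = (1,6,2)_8 → 1313
1313 = (2,4,4,1)_8 → 529
529 = (1,0,2,1)_8 → 18
18 = (2,2)_8 → 32
32 = (4,0)_8 → 256
256 = (4,0,0)_8 → 256  — 256 already seen; the sequence cycles without reaching 1.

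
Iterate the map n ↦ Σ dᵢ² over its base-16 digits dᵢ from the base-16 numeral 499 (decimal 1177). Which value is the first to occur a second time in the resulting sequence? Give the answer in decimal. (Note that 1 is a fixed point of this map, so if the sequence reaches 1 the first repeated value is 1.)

1177 = (4,9,9)_16 → 4² + 9² + 9² = 178
178 = (11,2)_16 → 11² + 2² = 125
125 = (7,13)_16 → 7² + 13² = 218
218 = (13,10)_16 → 13² + 10² = 269
269 = (1,0,13)_16 → 1² + 0² + 13² = 170
170 = (10,10)_16 → 10² + 10² = 200
200 = (12,8)_16 → 12² + 8² = 208
208 = (13,0)_16 → 13² + 0² = 169
169 = (10,9)_16 → 10² + 9² = 181
181 = (11,5)_16 → 11² + 5² = 146
146 = (9,2)_16 → 9² + 2² = 85
85 = (5,5)_16 → 5² + 5² = 50
50 = (3,2)_16 → 3² + 2² = 13
13 = (13)_16 → 13² = 169  — 169 already appeared earlier.

169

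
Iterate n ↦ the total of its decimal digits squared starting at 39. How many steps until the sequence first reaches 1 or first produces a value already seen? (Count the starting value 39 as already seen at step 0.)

39 → 90
90 → 81
81 → 65
65 → 61
61 → 37
37 → 58
58 → 89
89 → 145
145 → 42
42 → 20
20 → 4
4 → 16
16 → 37  — 37 repeats.
That took 13 steps.

13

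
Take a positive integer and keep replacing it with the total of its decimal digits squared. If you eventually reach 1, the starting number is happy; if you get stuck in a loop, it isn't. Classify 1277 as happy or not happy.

1277 → 1² + 2² + 7² + 7² = 1 + 4 + 49 + 49 = 103
103 → 1² + 0² + 3² = 1 + 0 + 9 = 10
10 → 1² + 0² = 1 + 0 = 1  — reached 1.

happy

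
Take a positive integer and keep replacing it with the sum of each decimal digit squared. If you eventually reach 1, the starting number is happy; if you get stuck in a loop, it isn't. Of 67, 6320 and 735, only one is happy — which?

67: 67 → 85 → 89 → 145 → 42 → 20 → 4 → 16 → 37 → 58 → 89  — repeats 89 (not happy)
6320: 6320 → 49 → 97 → 130 → 10 → 1  — reaches 1 (happy)
735: 735 → 83 → 73 → 58 → 89 → 145 → 42 → 20 → 4 → 16 → 37 → 58  — repeats 58 (not happy)

6320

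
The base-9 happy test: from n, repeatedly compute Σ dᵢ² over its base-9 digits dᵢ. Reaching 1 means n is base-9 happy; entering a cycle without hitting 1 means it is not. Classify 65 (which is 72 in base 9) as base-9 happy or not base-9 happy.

not base-9 happy

65 = (7,2)_9 → 7² + 2² = 49 + 4 = 53
53 = (5,8)_9 → 5² + 8² = 25 + 64 = 89
89 = (1,0,8)_9 → 1² + 0² + 8² = 1 + 0 + 64 = 65  — 65 already seen; the sequence cycles without reaching 1.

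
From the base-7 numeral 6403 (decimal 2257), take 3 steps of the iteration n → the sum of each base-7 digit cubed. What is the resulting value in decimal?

2257 = (6,4,0,3)_7 → 6³ + 4³ + 0³ + 3³ = 307
307 = (6,1,6)_7 → 6³ + 1³ + 6³ = 433
433 = (1,1,5,6)_7 → 1³ + 1³ + 5³ + 6³ = 343

343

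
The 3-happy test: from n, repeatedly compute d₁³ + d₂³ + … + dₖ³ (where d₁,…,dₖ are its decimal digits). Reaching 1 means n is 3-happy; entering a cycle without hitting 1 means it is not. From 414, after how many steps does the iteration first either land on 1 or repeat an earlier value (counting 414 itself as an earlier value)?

12

414 → 4³ + 1³ + 4³ = 64 + 1 + 64 = 129
129 → 1³ + 2³ + 9³ = 1 + 8 + 729 = 738
738 → 7³ + 3³ + 8³ = 343 + 27 + 512 = 882
882 → 8³ + 8³ + 2³ = 512 + 512 + 8 = 1032
1032 → 1³ + 0³ + 3³ + 2³ = 1 + 0 + 27 + 8 = 36
36 → 3³ + 6³ = 27 + 216 = 243
243 → 2³ + 4³ + 3³ = 8 + 64 + 27 = 99
99 → 9³ + 9³ = 729 + 729 = 1458
1458 → 1³ + 4³ + 5³ + 8³ = 1 + 64 + 125 + 512 = 702
702 → 7³ + 0³ + 2³ = 343 + 0 + 8 = 351
351 → 3³ + 5³ + 1³ = 27 + 125 + 1 = 153
153 → 1³ + 5³ + 3³ = 1 + 125 + 27 = 153  — 153 repeats.
That took 12 steps.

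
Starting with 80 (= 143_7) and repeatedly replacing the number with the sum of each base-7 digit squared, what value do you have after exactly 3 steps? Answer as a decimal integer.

52

80 = (1,4,3)_7 → 1² + 4² + 3² = 1 + 16 + 9 = 26
26 = (3,5)_7 → 3² + 5² = 9 + 25 = 34
34 = (4,6)_7 → 4² + 6² = 16 + 36 = 52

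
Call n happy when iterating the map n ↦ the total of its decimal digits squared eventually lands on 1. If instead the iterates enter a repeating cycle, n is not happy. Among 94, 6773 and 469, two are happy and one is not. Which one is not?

6773

94: 94 → 97 → 130 → 10 → 1  — reaches 1 (happy)
6773: 6773 → 143 → 26 → 40 → 16 → 37 → 58 → 89 → 145 → 42 → 20 → 4 → 16  — repeats 16 (not happy)
469: 469 → 133 → 19 → 82 → 68 → 100 → 1  — reaches 1 (happy)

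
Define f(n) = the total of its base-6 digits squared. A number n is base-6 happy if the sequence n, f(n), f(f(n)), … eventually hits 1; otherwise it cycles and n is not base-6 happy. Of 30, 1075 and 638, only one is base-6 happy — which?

30: 30 → 25 → 17 → 29 → 41 → 26 → 20 → 13 → 5 → 25  — repeats 25 (not base-6 happy)
1075: 1075 → 67 → 27 → 25 → 17 → 29 → 41 → 26 → 20 → 13 → 5 → 25  — repeats 25 (not base-6 happy)
638: 638 → 49 → 6 → 1  — reaches 1 (base-6 happy)

638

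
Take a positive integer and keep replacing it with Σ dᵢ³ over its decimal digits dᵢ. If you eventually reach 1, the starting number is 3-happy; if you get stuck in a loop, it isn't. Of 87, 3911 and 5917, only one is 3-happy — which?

5917

87: 87 → 855 → 762 → 567 → 684 → 792 → 1080 → 513 → 153 → 153  — repeats 153 (not 3-happy)
3911: 3911 → 758 → 980 → 1241 → 74 → 407 → 407  — repeats 407 (not 3-happy)
5917: 5917 → 1198 → 1243 → 100 → 1  — reaches 1 (3-happy)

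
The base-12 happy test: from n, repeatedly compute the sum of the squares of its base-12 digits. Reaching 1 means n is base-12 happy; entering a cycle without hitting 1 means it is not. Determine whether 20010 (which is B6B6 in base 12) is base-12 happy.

base-12 happy

20010 = (11,6,11,6)_12 → 11² + 6² + 11² + 6² = 121 + 36 + 121 + 36 = 314
314 = (2,2,2)_12 → 2² + 2² + 2² = 4 + 4 + 4 = 12
12 = (1,0)_12 → 1² + 0² = 1 + 0 = 1  — reached 1.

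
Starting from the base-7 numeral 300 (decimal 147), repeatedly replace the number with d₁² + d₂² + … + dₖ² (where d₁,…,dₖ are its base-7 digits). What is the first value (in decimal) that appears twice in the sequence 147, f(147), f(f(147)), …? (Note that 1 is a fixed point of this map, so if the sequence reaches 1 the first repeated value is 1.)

147 = (3,0,0)_7 → 9
9 = (1,2)_7 → 5
5 = (5)_7 → 25
25 = (3,4)_7 → 25  — 25 already appeared earlier.

25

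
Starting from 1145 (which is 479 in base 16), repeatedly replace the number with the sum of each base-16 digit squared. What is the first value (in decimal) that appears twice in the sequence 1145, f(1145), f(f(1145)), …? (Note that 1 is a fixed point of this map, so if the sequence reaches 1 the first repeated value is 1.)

1145 = (4,7,9)_16 → 146
146 = (9,2)_16 → 85
85 = (5,5)_16 → 50
50 = (3,2)_16 → 13
13 = (13)_16 → 169
169 = (10,9)_16 → 181
181 = (11,5)_16 → 146  — 146 already appeared earlier.

146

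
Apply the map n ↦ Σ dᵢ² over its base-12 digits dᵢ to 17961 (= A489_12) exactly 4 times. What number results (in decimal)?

17961 = (10,4,8,9)_12 → 10² + 4² + 8² + 9² = 100 + 16 + 64 + 81 = 261
261 = (1,9,9)_12 → 1² + 9² + 9² = 1 + 81 + 81 = 163
163 = (1,1,7)_12 → 1² + 1² + 7² = 1 + 1 + 49 = 51
51 = (4,3)_12 → 4² + 3² = 16 + 9 = 25

25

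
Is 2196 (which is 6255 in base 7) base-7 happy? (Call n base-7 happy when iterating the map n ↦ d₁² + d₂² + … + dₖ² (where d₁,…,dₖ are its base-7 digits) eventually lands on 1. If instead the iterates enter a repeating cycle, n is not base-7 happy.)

2196 = (6,2,5,5)_7 → 6² + 2² + 5² + 5² = 36 + 4 + 25 + 25 = 90
90 = (1,5,6)_7 → 1² + 5² + 6² = 1 + 25 + 36 = 62
62 = (1,1,6)_7 → 1² + 1² + 6² = 1 + 1 + 36 = 38
38 = (5,3)_7 → 5² + 3² = 25 + 9 = 34
34 = (4,6)_7 → 4² + 6² = 16 + 36 = 52
52 = (1,0,3)_7 → 1² + 0² + 3² = 1 + 0 + 9 = 10
10 = (1,3)_7 → 1² + 3² = 1 + 9 = 10  — 10 already seen; the sequence cycles without reaching 1.

not base-7 happy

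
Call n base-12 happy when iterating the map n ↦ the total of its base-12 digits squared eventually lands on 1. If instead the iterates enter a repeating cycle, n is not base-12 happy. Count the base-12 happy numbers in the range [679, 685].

679: 679 → 129 → 181 → 11 → 121 → 101 → 89 → 74 → 40 → 25 → 5 → 25  (repeats 25)
680: 680 → 144 → 1  (reaches 1)
681: 681 → 161 → 27 → 13 → 2 → 4 → 16 → 17 → 26 → 8 → 64 → 41 → 34 → 104 → 128 → 164 → 66 → 61 → 26  (repeats 26)
682: 682 → 180 → 10 → 100 → 80 → 100  (repeats 100)
683: 683 → 201 → 98 → 68 → 89 → 74 → 40 → 25 → 5 → 25  (repeats 25)
684: 684 → 97 → 65 → 50 → 20 → 65  (repeats 65)
685: 685 → 98 → 68 → 89 → 74 → 40 → 25 → 5 → 25  (repeats 25)
base-12 happy: 680

1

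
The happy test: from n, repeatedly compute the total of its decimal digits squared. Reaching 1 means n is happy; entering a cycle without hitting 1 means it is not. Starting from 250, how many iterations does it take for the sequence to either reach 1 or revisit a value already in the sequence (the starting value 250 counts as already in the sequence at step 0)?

11

250 → 29
29 → 85
85 → 89
89 → 145
145 → 42
42 → 20
20 → 4
4 → 16
16 → 37
37 → 58
58 → 89  — 89 repeats.
That took 11 steps.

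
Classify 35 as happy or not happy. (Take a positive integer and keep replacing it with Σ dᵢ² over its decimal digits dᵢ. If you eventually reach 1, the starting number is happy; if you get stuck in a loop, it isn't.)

35 → 3² + 5² = 9 + 25 = 34
34 → 3² + 4² = 9 + 16 = 25
25 → 2² + 5² = 4 + 25 = 29
29 → 2² + 9² = 4 + 81 = 85
85 → 8² + 5² = 64 + 25 = 89
89 → 8² + 9² = 64 + 81 = 145
145 → 1² + 4² + 5² = 1 + 16 + 25 = 42
42 → 4² + 2² = 16 + 4 = 20
20 → 2² + 0² = 4 + 0 = 4
4 → 4² = 16
16 → 1² + 6² = 1 + 36 = 37
37 → 3² + 7² = 9 + 49 = 58
58 → 5² + 8² = 25 + 64 = 89  — 89 already seen; the sequence cycles without reaching 1.

not happy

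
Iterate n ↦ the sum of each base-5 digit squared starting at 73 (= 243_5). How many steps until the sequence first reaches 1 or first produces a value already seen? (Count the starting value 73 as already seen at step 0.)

73 = (2,4,3)_5 → 2² + 4² + 3² = 29
29 = (1,0,4)_5 → 1² + 0² + 4² = 17
17 = (3,2)_5 → 3² + 2² = 13
13 = (2,3)_5 → 2² + 3² = 13  — 13 repeats.
That took 4 steps.

4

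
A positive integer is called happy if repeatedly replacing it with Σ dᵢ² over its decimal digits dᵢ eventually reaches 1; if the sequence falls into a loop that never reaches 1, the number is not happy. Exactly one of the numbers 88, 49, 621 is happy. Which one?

88: 88 → 128 → 69 → 117 → 51 → 26 → 40 → 16 → 37 → 58 → 89 → 145 → 42 → 20 → 4 → 16  — repeats 16 (not happy)
49: 49 → 97 → 130 → 10 → 1  — reaches 1 (happy)
621: 621 → 41 → 17 → 50 → 25 → 29 → 85 → 89 → 145 → 42 → 20 → 4 → 16 → 37 → 58 → 89  — repeats 89 (not happy)

49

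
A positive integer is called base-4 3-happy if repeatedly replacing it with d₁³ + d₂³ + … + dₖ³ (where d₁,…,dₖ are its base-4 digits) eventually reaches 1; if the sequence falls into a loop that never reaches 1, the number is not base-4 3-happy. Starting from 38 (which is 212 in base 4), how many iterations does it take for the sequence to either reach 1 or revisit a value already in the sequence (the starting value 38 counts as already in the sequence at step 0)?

38 = (2,1,2)_4 → 2³ + 1³ + 2³ = 17
17 = (1,0,1)_4 → 1³ + 0³ + 1³ = 2
2 = (2)_4 → 2³ = 8
8 = (2,0)_4 → 2³ + 0³ = 8  — 8 repeats.
That took 4 steps.

4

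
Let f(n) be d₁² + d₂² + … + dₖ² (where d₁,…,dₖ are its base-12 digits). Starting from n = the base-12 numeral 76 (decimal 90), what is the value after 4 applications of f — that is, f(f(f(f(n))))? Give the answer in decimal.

65

90 = (7,6)_12 → 7² + 6² = 85
85 = (7,1)_12 → 7² + 1² = 50
50 = (4,2)_12 → 4² + 2² = 20
20 = (1,8)_12 → 1² + 8² = 65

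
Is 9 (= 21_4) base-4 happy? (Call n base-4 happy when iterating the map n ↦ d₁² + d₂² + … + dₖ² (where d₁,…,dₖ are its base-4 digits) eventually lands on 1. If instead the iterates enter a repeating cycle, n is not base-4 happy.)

base-4 happy

9 = (2,1)_4 → 2² + 1² = 5
5 = (1,1)_4 → 1² + 1² = 2
2 = (2)_4 → 2² = 4
4 = (1,0)_4 → 1² + 0² = 1  — reached 1.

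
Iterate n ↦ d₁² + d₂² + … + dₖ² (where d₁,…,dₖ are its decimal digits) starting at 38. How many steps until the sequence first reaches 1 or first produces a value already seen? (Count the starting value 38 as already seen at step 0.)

38 → 3² + 8² = 9 + 64 = 73
73 → 7² + 3² = 49 + 9 = 58
58 → 5² + 8² = 25 + 64 = 89
89 → 8² + 9² = 64 + 81 = 145
145 → 1² + 4² + 5² = 1 + 16 + 25 = 42
42 → 4² + 2² = 16 + 4 = 20
20 → 2² + 0² = 4 + 0 = 4
4 → 4² = 16
16 → 1² + 6² = 1 + 36 = 37
37 → 3² + 7² = 9 + 49 = 58  — 58 repeats.
That took 10 steps.

10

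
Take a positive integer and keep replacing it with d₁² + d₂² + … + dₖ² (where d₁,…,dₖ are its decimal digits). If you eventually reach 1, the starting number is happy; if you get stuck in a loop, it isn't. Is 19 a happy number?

happy

19 → 1² + 9² = 82
82 → 8² + 2² = 68
68 → 6² + 8² = 100
100 → 1² + 0² + 0² = 1  — reached 1.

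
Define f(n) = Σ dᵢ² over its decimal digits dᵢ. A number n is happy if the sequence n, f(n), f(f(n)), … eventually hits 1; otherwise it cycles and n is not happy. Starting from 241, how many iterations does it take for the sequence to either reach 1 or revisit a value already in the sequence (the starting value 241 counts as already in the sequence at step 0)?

14

241 → 21
21 → 5
5 → 25
25 → 29
29 → 85
85 → 89
89 → 145
145 → 42
42 → 20
20 → 4
4 → 16
16 → 37
37 → 58
58 → 89  — 89 repeats.
That took 14 steps.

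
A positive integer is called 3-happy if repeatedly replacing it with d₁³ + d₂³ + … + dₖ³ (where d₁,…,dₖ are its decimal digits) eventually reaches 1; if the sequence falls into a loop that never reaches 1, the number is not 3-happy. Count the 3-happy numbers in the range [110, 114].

110: 110 → 2 → 8 → 512 → 134 → 92 → 737 → 713 → 371 → 371  (repeats 371)
111: 111 → 3 → 27 → 351 → 153 → 153  (repeats 153)
112: 112 → 10 → 1  (reaches 1)
113: 113 → 29 → 737 → 713 → 371 → 371  (repeats 371)
114: 114 → 66 → 432 → 99 → 1458 → 702 → 351 → 153 → 153  (repeats 153)
3-happy: 112

1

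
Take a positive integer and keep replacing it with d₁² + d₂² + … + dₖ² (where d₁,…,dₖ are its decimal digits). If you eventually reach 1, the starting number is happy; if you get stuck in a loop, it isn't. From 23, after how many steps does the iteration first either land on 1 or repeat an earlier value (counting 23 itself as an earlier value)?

3

23 → 2² + 3² = 13
13 → 1² + 3² = 10
10 → 1² + 0² = 1  — reached 1.
That took 3 steps.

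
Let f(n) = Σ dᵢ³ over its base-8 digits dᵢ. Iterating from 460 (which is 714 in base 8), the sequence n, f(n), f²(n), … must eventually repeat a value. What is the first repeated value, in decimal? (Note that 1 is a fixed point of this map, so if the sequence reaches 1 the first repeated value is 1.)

460 = (7,1,4)_8 → 408
408 = (6,3,0)_8 → 243
243 = (3,6,3)_8 → 270
270 = (4,1,6)_8 → 281
281 = (4,3,1)_8 → 92
92 = (1,3,4)_8 → 92  — 92 already appeared earlier.

92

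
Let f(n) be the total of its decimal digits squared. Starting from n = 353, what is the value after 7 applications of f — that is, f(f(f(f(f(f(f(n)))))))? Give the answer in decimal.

353 → 3² + 5² + 3² = 9 + 25 + 9 = 43
43 → 4² + 3² = 16 + 9 = 25
25 → 2² + 5² = 4 + 25 = 29
29 → 2² + 9² = 4 + 81 = 85
85 → 8² + 5² = 64 + 25 = 89
89 → 8² + 9² = 64 + 81 = 145
145 → 1² + 4² + 5² = 1 + 16 + 25 = 42

42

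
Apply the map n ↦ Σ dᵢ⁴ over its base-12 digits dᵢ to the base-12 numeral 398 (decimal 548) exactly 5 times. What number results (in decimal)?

418

548 = (3,9,8)_12 → 3⁴ + 9⁴ + 8⁴ = 81 + 6561 + 4096 = 10738
10738 = (6,2,6,10)_12 → 6⁴ + 2⁴ + 6⁴ + 10⁴ = 1296 + 16 + 1296 + 10000 = 12608
12608 = (7,3,6,8)_12 → 7⁴ + 3⁴ + 6⁴ + 8⁴ = 2401 + 81 + 1296 + 4096 = 7874
7874 = (4,6,8,2)_12 → 4⁴ + 6⁴ + 8⁴ + 2⁴ = 256 + 1296 + 4096 + 16 = 5664
5664 = (3,3,4,0)_12 → 3⁴ + 3⁴ + 4⁴ + 0⁴ = 81 + 81 + 256 + 0 = 418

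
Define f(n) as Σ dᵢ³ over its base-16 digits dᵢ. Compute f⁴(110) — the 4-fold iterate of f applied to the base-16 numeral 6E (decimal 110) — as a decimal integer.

2240

110 = (6,14)_16 → 6³ + 14³ = 2960
2960 = (11,9,0)_16 → 11³ + 9³ + 0³ = 2060
2060 = (8,0,12)_16 → 8³ + 0³ + 12³ = 2240
2240 = (8,12,0)_16 → 8³ + 12³ + 0³ = 2240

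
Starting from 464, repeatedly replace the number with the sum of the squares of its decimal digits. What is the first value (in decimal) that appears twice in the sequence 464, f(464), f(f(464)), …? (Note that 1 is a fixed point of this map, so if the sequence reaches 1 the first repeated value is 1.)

464 → 4² + 6² + 4² = 16 + 36 + 16 = 68
68 → 6² + 8² = 36 + 64 = 100
100 → 1² + 0² + 0² = 1 + 0 + 0 = 1  — reached the fixed point 1.
1 → 1, so 1 is the first repeated value.

1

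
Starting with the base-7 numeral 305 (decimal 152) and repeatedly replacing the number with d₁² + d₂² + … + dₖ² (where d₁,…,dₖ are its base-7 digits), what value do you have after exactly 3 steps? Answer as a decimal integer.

10

152 = (3,0,5)_7 → 3² + 0² + 5² = 9 + 0 + 25 = 34
34 = (4,6)_7 → 4² + 6² = 16 + 36 = 52
52 = (1,0,3)_7 → 1² + 0² + 3² = 1 + 0 + 9 = 10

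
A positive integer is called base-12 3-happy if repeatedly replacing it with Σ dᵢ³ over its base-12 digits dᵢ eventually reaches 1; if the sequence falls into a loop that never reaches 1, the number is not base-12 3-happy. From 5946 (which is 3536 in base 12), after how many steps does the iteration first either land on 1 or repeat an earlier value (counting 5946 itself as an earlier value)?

5946 = (3,5,3,6)_12 → 3³ + 5³ + 3³ + 6³ = 27 + 125 + 27 + 216 = 395
395 = (2,8,11)_12 → 2³ + 8³ + 11³ = 8 + 512 + 1331 = 1851
1851 = (1,0,10,3)_12 → 1³ + 0³ + 10³ + 3³ = 1 + 0 + 1000 + 27 = 1028
1028 = (7,1,8)_12 → 7³ + 1³ + 8³ = 343 + 1 + 512 = 856
856 = (5,11,4)_12 → 5³ + 11³ + 4³ = 125 + 1331 + 64 = 1520
1520 = (10,6,8)_12 → 10³ + 6³ + 8³ = 1000 + 216 + 512 = 1728
1728 = (1,0,0,0)_12 → 1³ + 0³ + 0³ + 0³ = 1 + 0 + 0 + 0 = 1  — reached 1.
That took 7 steps.

7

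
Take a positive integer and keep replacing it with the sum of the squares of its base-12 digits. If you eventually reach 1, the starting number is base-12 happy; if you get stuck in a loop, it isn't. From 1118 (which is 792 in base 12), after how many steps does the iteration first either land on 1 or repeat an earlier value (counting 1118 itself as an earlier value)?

1118 = (7,9,2)_12 → 7² + 9² + 2² = 49 + 81 + 4 = 134
134 = (11,2)_12 → 11² + 2² = 121 + 4 = 125
125 = (10,5)_12 → 10² + 5² = 100 + 25 = 125  — 125 repeats.
That took 3 steps.

3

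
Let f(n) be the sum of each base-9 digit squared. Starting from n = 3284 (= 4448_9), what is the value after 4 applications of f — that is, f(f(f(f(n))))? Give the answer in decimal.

3284 = (4,4,4,8)_9 → 4² + 4² + 4² + 8² = 112
112 = (1,3,4)_9 → 1² + 3² + 4² = 26
26 = (2,8)_9 → 2² + 8² = 68
68 = (7,5)_9 → 7² + 5² = 74

74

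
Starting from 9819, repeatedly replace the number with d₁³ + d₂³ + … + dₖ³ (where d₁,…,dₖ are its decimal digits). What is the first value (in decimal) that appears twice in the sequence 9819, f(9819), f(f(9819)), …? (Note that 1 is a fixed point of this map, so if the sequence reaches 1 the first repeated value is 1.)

9819 → 9³ + 8³ + 1³ + 9³ = 1971
1971 → 1³ + 9³ + 7³ + 1³ = 1074
1074 → 1³ + 0³ + 7³ + 4³ = 408
408 → 4³ + 0³ + 8³ = 576
576 → 5³ + 7³ + 6³ = 684
684 → 6³ + 8³ + 4³ = 792
792 → 7³ + 9³ + 2³ = 1080
1080 → 1³ + 0³ + 8³ + 0³ = 513
513 → 5³ + 1³ + 3³ = 153
153 → 1³ + 5³ + 3³ = 153  — 153 already appeared earlier.

153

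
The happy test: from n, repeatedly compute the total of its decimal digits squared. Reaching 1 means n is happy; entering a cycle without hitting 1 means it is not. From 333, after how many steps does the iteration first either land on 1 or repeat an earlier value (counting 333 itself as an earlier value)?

15

333 → 3² + 3² + 3² = 9 + 9 + 9 = 27
27 → 2² + 7² = 4 + 49 = 53
53 → 5² + 3² = 25 + 9 = 34
34 → 3² + 4² = 9 + 16 = 25
25 → 2² + 5² = 4 + 25 = 29
29 → 2² + 9² = 4 + 81 = 85
85 → 8² + 5² = 64 + 25 = 89
89 → 8² + 9² = 64 + 81 = 145
145 → 1² + 4² + 5² = 1 + 16 + 25 = 42
42 → 4² + 2² = 16 + 4 = 20
20 → 2² + 0² = 4 + 0 = 4
4 → 4² = 16
16 → 1² + 6² = 1 + 36 = 37
37 → 3² + 7² = 9 + 49 = 58
58 → 5² + 8² = 25 + 64 = 89  — 89 repeats.
That took 15 steps.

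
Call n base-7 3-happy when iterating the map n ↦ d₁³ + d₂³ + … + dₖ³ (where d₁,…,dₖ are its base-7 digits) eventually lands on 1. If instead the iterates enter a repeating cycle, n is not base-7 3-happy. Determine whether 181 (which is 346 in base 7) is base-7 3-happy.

181 = (3,4,6)_7 → 3³ + 4³ + 6³ = 27 + 64 + 216 = 307
307 = (6,1,6)_7 → 6³ + 1³ + 6³ = 216 + 1 + 216 = 433
433 = (1,1,5,6)_7 → 1³ + 1³ + 5³ + 6³ = 1 + 1 + 125 + 216 = 343
343 = (1,0,0,0)_7 → 1³ + 0³ + 0³ + 0³ = 1 + 0 + 0 + 0 = 1  — reached 1.

base-7 3-happy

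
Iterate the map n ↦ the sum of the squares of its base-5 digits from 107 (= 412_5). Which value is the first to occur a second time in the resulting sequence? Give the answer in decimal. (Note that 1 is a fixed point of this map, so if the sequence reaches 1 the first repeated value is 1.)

13

107 = (4,1,2)_5 → 4² + 1² + 2² = 16 + 1 + 4 = 21
21 = (4,1)_5 → 4² + 1² = 16 + 1 = 17
17 = (3,2)_5 → 3² + 2² = 9 + 4 = 13
13 = (2,3)_5 → 2² + 3² = 4 + 9 = 13  — 13 already appeared earlier.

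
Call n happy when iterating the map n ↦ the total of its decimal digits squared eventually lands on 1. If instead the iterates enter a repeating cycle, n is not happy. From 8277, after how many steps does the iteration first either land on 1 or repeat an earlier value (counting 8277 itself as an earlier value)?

11

8277 → 8² + 2² + 7² + 7² = 166
166 → 1² + 6² + 6² = 73
73 → 7² + 3² = 58
58 → 5² + 8² = 89
89 → 8² + 9² = 145
145 → 1² + 4² + 5² = 42
42 → 4² + 2² = 20
20 → 2² + 0² = 4
4 → 4² = 16
16 → 1² + 6² = 37
37 → 3² + 7² = 58  — 58 repeats.
That took 11 steps.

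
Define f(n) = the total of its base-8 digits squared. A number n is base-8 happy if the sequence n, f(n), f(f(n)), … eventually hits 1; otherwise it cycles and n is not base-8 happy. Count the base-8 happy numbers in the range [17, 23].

17: 17 → 5 → 25 → 10 → 5  (repeats 5)
18: 18 → 8 → 1  (reaches 1)
19: 19 → 13 → 26 → 13  (repeats 13)
20: 20 → 20  (repeats 20)
21: 21 → 29 → 34 → 20 → 20  (repeats 20)
22: 22 → 40 → 25 → 10 → 5 → 25  (repeats 25)
23: 23 → 53 → 61 → 74 → 6 → 36 → 32 → 16 → 4 → 16  (repeats 16)
base-8 happy: 18

1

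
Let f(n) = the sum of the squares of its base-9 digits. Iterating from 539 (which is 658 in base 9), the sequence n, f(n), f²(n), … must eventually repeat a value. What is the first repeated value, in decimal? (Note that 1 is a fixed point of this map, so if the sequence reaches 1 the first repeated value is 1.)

539 = (6,5,8)_9 → 6² + 5² + 8² = 125
125 = (1,4,8)_9 → 1² + 4² + 8² = 81
81 = (1,0,0)_9 → 1² + 0² + 0² = 1  — reached the fixed point 1.
1 → 1, so 1 is the first repeated value.

1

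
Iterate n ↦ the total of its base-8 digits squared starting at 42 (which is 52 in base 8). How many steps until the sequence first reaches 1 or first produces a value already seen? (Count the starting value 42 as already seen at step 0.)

4

42 = (5,2)_8 → 29
29 = (3,5)_8 → 34
34 = (4,2)_8 → 20
20 = (2,4)_8 → 20  — 20 repeats.
That took 4 steps.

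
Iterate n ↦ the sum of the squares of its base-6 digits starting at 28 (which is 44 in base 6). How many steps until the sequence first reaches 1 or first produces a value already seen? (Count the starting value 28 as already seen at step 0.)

28 = (4,4)_6 → 32
32 = (5,2)_6 → 29
29 = (4,5)_6 → 41
41 = (1,0,5)_6 → 26
26 = (4,2)_6 → 20
20 = (3,2)_6 → 13
13 = (2,1)_6 → 5
5 = (5)_6 → 25
25 = (4,1)_6 → 17
17 = (2,5)_6 → 29  — 29 repeats.
That took 10 steps.

10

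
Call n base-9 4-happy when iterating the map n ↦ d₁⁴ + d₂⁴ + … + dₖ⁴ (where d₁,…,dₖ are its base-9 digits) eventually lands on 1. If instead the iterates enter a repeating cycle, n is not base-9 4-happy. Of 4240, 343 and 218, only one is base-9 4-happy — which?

4240: 4240 → 3108 → 434 → 722 → 8208 → 114 → 1378 → 4098 → 1956 → 1394 → 8194 → 290 → 722  — repeats 722 (not base-9 4-happy)
343: 343 → 273 → 243 → 81 → 1  — reaches 1 (base-9 4-happy)
218: 218 → 1328 → 3108 → 434 → 722 → 8208 → 114 → 1378 → 4098 → 1956 → 1394 → 8194 → 290 → 722  — repeats 722 (not base-9 4-happy)

343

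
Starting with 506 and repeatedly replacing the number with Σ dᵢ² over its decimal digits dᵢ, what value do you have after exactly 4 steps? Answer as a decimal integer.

506 → 5² + 0² + 6² = 61
61 → 6² + 1² = 37
37 → 3² + 7² = 58
58 → 5² + 8² = 89

89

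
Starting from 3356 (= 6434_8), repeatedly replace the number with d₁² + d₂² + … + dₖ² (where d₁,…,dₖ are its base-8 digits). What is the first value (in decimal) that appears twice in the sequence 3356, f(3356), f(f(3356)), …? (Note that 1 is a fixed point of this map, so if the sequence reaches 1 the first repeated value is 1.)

3356 = (6,4,3,4)_8 → 77
77 = (1,1,5)_8 → 27
27 = (3,3)_8 → 18
18 = (2,2)_8 → 8
8 = (1,0)_8 → 1  — reached the fixed point 1.
1 → 1, so 1 is the first repeated value.

1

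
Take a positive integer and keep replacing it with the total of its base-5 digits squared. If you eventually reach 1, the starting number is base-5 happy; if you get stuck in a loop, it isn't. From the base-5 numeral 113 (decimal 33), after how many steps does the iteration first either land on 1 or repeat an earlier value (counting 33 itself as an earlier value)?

33 = (1,1,3)_5 → 11
11 = (2,1)_5 → 5
5 = (1,0)_5 → 1  — reached 1.
That took 3 steps.

3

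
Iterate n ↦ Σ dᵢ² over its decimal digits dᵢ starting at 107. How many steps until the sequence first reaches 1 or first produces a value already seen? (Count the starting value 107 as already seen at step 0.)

13

107 → 1² + 0² + 7² = 50
50 → 5² + 0² = 25
25 → 2² + 5² = 29
29 → 2² + 9² = 85
85 → 8² + 5² = 89
89 → 8² + 9² = 145
145 → 1² + 4² + 5² = 42
42 → 4² + 2² = 20
20 → 2² + 0² = 4
4 → 4² = 16
16 → 1² + 6² = 37
37 → 3² + 7² = 58
58 → 5² + 8² = 89  — 89 repeats.
That took 13 steps.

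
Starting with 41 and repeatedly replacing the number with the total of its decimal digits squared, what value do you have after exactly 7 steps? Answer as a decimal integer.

145

41 → 4² + 1² = 16 + 1 = 17
17 → 1² + 7² = 1 + 49 = 50
50 → 5² + 0² = 25 + 0 = 25
25 → 2² + 5² = 4 + 25 = 29
29 → 2² + 9² = 4 + 81 = 85
85 → 8² + 5² = 64 + 25 = 89
89 → 8² + 9² = 64 + 81 = 145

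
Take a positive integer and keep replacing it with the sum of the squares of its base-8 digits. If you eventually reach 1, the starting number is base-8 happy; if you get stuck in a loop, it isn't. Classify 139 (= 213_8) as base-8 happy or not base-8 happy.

139 = (2,1,3)_8 → 2² + 1² + 3² = 4 + 1 + 9 = 14
14 = (1,6)_8 → 1² + 6² = 1 + 36 = 37
37 = (4,5)_8 → 4² + 5² = 16 + 25 = 41
41 = (5,1)_8 → 5² + 1² = 25 + 1 = 26
26 = (3,2)_8 → 3² + 2² = 9 + 4 = 13
13 = (1,5)_8 → 1² + 5² = 1 + 25 = 26  — 26 already seen; the sequence cycles without reaching 1.

not base-8 happy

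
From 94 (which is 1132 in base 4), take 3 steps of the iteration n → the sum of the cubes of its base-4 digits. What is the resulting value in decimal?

94 = (1,1,3,2)_4 → 1³ + 1³ + 3³ + 2³ = 1 + 1 + 27 + 8 = 37
37 = (2,1,1)_4 → 2³ + 1³ + 1³ = 8 + 1 + 1 = 10
10 = (2,2)_4 → 2³ + 2³ = 8 + 8 = 16

16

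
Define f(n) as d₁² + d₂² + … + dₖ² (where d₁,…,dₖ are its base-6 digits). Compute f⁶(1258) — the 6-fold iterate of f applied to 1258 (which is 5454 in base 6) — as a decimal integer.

17

1258 = (5,4,5,4)_6 → 5² + 4² + 5² + 4² = 82
82 = (2,1,4)_6 → 2² + 1² + 4² = 21
21 = (3,3)_6 → 3² + 3² = 18
18 = (3,0)_6 → 3² + 0² = 9
9 = (1,3)_6 → 1² + 3² = 10
10 = (1,4)_6 → 1² + 4² = 17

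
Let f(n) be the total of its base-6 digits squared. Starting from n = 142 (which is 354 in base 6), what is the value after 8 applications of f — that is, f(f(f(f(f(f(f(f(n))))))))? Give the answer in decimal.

20

142 = (3,5,4)_6 → 3² + 5² + 4² = 50
50 = (1,2,2)_6 → 1² + 2² + 2² = 9
9 = (1,3)_6 → 1² + 3² = 10
10 = (1,4)_6 → 1² + 4² = 17
17 = (2,5)_6 → 2² + 5² = 29
29 = (4,5)_6 → 4² + 5² = 41
41 = (1,0,5)_6 → 1² + 0² + 5² = 26
26 = (4,2)_6 → 4² + 2² = 20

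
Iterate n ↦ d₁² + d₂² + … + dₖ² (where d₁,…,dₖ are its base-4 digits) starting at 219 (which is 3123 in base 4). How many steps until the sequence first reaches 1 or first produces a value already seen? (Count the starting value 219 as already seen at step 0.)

7

219 = (3,1,2,3)_4 → 3² + 1² + 2² + 3² = 23
23 = (1,1,3)_4 → 1² + 1² + 3² = 11
11 = (2,3)_4 → 2² + 3² = 13
13 = (3,1)_4 → 3² + 1² = 10
10 = (2,2)_4 → 2² + 2² = 8
8 = (2,0)_4 → 2² + 0² = 4
4 = (1,0)_4 → 1² + 0² = 1  — reached 1.
That took 7 steps.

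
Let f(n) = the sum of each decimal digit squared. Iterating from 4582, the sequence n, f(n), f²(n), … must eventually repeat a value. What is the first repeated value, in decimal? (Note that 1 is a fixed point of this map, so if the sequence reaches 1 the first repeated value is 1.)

1

4582 → 4² + 5² + 8² + 2² = 16 + 25 + 64 + 4 = 109
109 → 1² + 0² + 9² = 1 + 0 + 81 = 82
82 → 8² + 2² = 64 + 4 = 68
68 → 6² + 8² = 36 + 64 = 100
100 → 1² + 0² + 0² = 1 + 0 + 0 = 1  — reached the fixed point 1.
1 → 1, so 1 is the first repeated value.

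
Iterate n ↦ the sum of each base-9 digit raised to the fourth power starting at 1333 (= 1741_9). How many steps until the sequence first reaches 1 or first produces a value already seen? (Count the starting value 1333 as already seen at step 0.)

6

1333 = (1,7,4,1)_9 → 1⁴ + 7⁴ + 4⁴ + 1⁴ = 1 + 2401 + 256 + 1 = 2659
2659 = (3,5,7,4)_9 → 3⁴ + 5⁴ + 7⁴ + 4⁴ = 81 + 625 + 2401 + 256 = 3363
3363 = (4,5,4,6)_9 → 4⁴ + 5⁴ + 4⁴ + 6⁴ = 256 + 625 + 256 + 1296 = 2433
2433 = (3,3,0,3)_9 → 3⁴ + 3⁴ + 0⁴ + 3⁴ = 81 + 81 + 0 + 81 = 243
243 = (3,0,0)_9 → 3⁴ + 0⁴ + 0⁴ = 81 + 0 + 0 = 81
81 = (1,0,0)_9 → 1⁴ + 0⁴ + 0⁴ = 1 + 0 + 0 = 1  — reached 1.
That took 6 steps.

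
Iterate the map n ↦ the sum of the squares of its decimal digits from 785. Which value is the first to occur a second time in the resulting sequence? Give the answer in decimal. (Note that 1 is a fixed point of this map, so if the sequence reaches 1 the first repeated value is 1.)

785 → 7² + 8² + 5² = 138
138 → 1² + 3² + 8² = 74
74 → 7² + 4² = 65
65 → 6² + 5² = 61
61 → 6² + 1² = 37
37 → 3² + 7² = 58
58 → 5² + 8² = 89
89 → 8² + 9² = 145
145 → 1² + 4² + 5² = 42
42 → 4² + 2² = 20
20 → 2² + 0² = 4
4 → 4² = 16
16 → 1² + 6² = 37  — 37 already appeared earlier.

37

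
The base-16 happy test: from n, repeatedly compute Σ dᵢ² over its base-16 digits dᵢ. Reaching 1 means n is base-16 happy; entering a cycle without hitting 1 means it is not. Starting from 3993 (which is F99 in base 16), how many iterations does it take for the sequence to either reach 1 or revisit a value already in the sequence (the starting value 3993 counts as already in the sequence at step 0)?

9

3993 = (15,9,9)_16 → 15² + 9² + 9² = 387
387 = (1,8,3)_16 → 1² + 8² + 3² = 74
74 = (4,10)_16 → 4² + 10² = 116
116 = (7,4)_16 → 7² + 4² = 65
65 = (4,1)_16 → 4² + 1² = 17
17 = (1,1)_16 → 1² + 1² = 2
2 = (2)_16 → 2² = 4
4 = (4)_16 → 4² = 16
16 = (1,0)_16 → 1² + 0² = 1  — reached 1.
That took 9 steps.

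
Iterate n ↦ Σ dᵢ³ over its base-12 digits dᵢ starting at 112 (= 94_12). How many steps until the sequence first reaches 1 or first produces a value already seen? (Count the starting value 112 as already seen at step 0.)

15

112 = (9,4)_12 → 9³ + 4³ = 729 + 64 = 793
793 = (5,6,1)_12 → 5³ + 6³ + 1³ = 125 + 216 + 1 = 342
342 = (2,4,6)_12 → 2³ + 4³ + 6³ = 8 + 64 + 216 = 288
288 = (2,0,0)_12 → 2³ + 0³ + 0³ = 8 + 0 + 0 = 8
8 = (8)_12 → 8³ = 512
512 = (3,6,8)_12 → 3³ + 6³ + 8³ = 27 + 216 + 512 = 755
755 = (5,2,11)_12 → 5³ + 2³ + 11³ = 125 + 8 + 1331 = 1464
1464 = (10,2,0)_12 → 10³ + 2³ + 0³ = 1000 + 8 + 0 = 1008
1008 = (7,0,0)_12 → 7³ + 0³ + 0³ = 343 + 0 + 0 = 343
343 = (2,4,7)_12 → 2³ + 4³ + 7³ = 8 + 64 + 343 = 415
415 = (2,10,7)_12 → 2³ + 10³ + 7³ = 8 + 1000 + 343 = 1351
1351 = (9,4,7)_12 → 9³ + 4³ + 7³ = 729 + 64 + 343 = 1136
1136 = (7,10,8)_12 → 7³ + 10³ + 8³ = 343 + 1000 + 512 = 1855
1855 = (1,0,10,7)_12 → 1³ + 0³ + 10³ + 7³ = 1 + 0 + 1000 + 343 = 1344
1344 = (9,4,0)_12 → 9³ + 4³ + 0³ = 729 + 64 + 0 = 793  — 793 repeats.
That took 15 steps.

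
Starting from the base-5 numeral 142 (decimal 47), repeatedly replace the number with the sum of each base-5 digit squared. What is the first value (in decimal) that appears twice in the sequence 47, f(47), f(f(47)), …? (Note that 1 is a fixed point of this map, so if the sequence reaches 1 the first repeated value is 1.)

47 = (1,4,2)_5 → 1² + 4² + 2² = 21
21 = (4,1)_5 → 4² + 1² = 17
17 = (3,2)_5 → 3² + 2² = 13
13 = (2,3)_5 → 2² + 3² = 13  — 13 already appeared earlier.

13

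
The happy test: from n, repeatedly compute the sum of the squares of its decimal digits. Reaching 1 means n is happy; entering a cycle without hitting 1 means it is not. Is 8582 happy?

8582 → 8² + 5² + 8² + 2² = 64 + 25 + 64 + 4 = 157
157 → 1² + 5² + 7² = 1 + 25 + 49 = 75
75 → 7² + 5² = 49 + 25 = 74
74 → 7² + 4² = 49 + 16 = 65
65 → 6² + 5² = 36 + 25 = 61
61 → 6² + 1² = 36 + 1 = 37
37 → 3² + 7² = 9 + 49 = 58
58 → 5² + 8² = 25 + 64 = 89
89 → 8² + 9² = 64 + 81 = 145
145 → 1² + 4² + 5² = 1 + 16 + 25 = 42
42 → 4² + 2² = 16 + 4 = 20
20 → 2² + 0² = 4 + 0 = 4
4 → 4² = 16
16 → 1² + 6² = 1 + 36 = 37  — 37 already seen; the sequence cycles without reaching 1.

not happy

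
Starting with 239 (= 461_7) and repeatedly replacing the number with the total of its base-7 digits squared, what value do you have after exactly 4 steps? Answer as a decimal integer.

239 = (4,6,1)_7 → 53
53 = (1,0,4)_7 → 17
17 = (2,3)_7 → 13
13 = (1,6)_7 → 37

37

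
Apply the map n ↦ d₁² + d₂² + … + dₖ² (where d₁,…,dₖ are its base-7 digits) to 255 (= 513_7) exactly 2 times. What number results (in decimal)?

25

255 = (5,1,3)_7 → 35
35 = (5,0)_7 → 25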